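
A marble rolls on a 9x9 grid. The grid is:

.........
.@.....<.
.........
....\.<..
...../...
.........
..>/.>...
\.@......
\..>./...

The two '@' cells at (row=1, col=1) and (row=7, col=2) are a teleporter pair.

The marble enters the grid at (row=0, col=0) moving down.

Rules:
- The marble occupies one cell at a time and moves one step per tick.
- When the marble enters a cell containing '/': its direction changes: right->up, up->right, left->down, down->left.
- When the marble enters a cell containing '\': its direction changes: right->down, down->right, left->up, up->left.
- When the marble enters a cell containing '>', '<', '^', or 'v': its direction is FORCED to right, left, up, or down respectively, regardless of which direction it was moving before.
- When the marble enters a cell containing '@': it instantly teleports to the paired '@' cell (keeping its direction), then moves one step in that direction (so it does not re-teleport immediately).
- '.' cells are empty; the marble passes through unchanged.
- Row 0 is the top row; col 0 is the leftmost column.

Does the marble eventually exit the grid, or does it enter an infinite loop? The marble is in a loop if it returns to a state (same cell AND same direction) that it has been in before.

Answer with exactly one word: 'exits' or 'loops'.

Answer: exits

Derivation:
Step 1: enter (0,0), '.' pass, move down to (1,0)
Step 2: enter (1,0), '.' pass, move down to (2,0)
Step 3: enter (2,0), '.' pass, move down to (3,0)
Step 4: enter (3,0), '.' pass, move down to (4,0)
Step 5: enter (4,0), '.' pass, move down to (5,0)
Step 6: enter (5,0), '.' pass, move down to (6,0)
Step 7: enter (6,0), '.' pass, move down to (7,0)
Step 8: enter (7,0), '\' deflects down->right, move right to (7,1)
Step 9: enter (7,1), '.' pass, move right to (7,2)
Step 10: enter (7,2), '@' teleport (7,2)->(1,1), also enter (1,1), move right to (1,2)
Step 11: enter (1,2), '.' pass, move right to (1,3)
Step 12: enter (1,3), '.' pass, move right to (1,4)
Step 13: enter (1,4), '.' pass, move right to (1,5)
Step 14: enter (1,5), '.' pass, move right to (1,6)
Step 15: enter (1,6), '.' pass, move right to (1,7)
Step 16: enter (1,7), '<' forces right->left, move left to (1,6)
Step 17: enter (1,6), '.' pass, move left to (1,5)
Step 18: enter (1,5), '.' pass, move left to (1,4)
Step 19: enter (1,4), '.' pass, move left to (1,3)
Step 20: enter (1,3), '.' pass, move left to (1,2)
Step 21: enter (1,2), '.' pass, move left to (1,1)
Step 22: enter (1,1), '@' teleport (1,1)->(7,2), also enter (7,2), move left to (7,1)
Step 23: enter (7,1), '.' pass, move left to (7,0)
Step 24: enter (7,0), '\' deflects left->up, move up to (6,0)
Step 25: enter (6,0), '.' pass, move up to (5,0)
Step 26: enter (5,0), '.' pass, move up to (4,0)
Step 27: enter (4,0), '.' pass, move up to (3,0)
Step 28: enter (3,0), '.' pass, move up to (2,0)
Step 29: enter (2,0), '.' pass, move up to (1,0)
Step 30: enter (1,0), '.' pass, move up to (0,0)
Step 31: enter (0,0), '.' pass, move up to (-1,0)
Step 32: at (-1,0) — EXIT via top edge, pos 0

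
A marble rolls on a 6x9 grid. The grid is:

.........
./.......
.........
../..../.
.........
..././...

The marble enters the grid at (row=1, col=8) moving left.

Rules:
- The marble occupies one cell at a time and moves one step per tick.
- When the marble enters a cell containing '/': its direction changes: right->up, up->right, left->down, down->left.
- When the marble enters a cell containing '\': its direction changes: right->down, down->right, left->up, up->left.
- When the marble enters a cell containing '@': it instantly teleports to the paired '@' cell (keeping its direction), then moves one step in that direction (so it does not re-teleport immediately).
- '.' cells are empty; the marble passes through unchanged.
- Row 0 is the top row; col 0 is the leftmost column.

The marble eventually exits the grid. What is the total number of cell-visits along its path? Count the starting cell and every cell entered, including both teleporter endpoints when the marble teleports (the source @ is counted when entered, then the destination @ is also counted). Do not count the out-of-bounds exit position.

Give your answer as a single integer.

Answer: 12

Derivation:
Step 1: enter (1,8), '.' pass, move left to (1,7)
Step 2: enter (1,7), '.' pass, move left to (1,6)
Step 3: enter (1,6), '.' pass, move left to (1,5)
Step 4: enter (1,5), '.' pass, move left to (1,4)
Step 5: enter (1,4), '.' pass, move left to (1,3)
Step 6: enter (1,3), '.' pass, move left to (1,2)
Step 7: enter (1,2), '.' pass, move left to (1,1)
Step 8: enter (1,1), '/' deflects left->down, move down to (2,1)
Step 9: enter (2,1), '.' pass, move down to (3,1)
Step 10: enter (3,1), '.' pass, move down to (4,1)
Step 11: enter (4,1), '.' pass, move down to (5,1)
Step 12: enter (5,1), '.' pass, move down to (6,1)
Step 13: at (6,1) — EXIT via bottom edge, pos 1
Path length (cell visits): 12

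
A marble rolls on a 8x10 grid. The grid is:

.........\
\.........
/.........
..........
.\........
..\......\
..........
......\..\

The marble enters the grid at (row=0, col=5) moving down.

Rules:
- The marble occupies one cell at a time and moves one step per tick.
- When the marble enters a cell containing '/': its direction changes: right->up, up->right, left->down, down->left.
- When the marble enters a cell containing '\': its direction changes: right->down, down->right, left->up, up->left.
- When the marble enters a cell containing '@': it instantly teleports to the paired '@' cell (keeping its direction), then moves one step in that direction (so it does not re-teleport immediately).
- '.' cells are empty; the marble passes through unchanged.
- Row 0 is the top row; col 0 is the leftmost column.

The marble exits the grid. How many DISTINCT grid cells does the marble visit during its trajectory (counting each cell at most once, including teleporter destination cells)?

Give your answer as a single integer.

Step 1: enter (0,5), '.' pass, move down to (1,5)
Step 2: enter (1,5), '.' pass, move down to (2,5)
Step 3: enter (2,5), '.' pass, move down to (3,5)
Step 4: enter (3,5), '.' pass, move down to (4,5)
Step 5: enter (4,5), '.' pass, move down to (5,5)
Step 6: enter (5,5), '.' pass, move down to (6,5)
Step 7: enter (6,5), '.' pass, move down to (7,5)
Step 8: enter (7,5), '.' pass, move down to (8,5)
Step 9: at (8,5) — EXIT via bottom edge, pos 5
Distinct cells visited: 8 (path length 8)

Answer: 8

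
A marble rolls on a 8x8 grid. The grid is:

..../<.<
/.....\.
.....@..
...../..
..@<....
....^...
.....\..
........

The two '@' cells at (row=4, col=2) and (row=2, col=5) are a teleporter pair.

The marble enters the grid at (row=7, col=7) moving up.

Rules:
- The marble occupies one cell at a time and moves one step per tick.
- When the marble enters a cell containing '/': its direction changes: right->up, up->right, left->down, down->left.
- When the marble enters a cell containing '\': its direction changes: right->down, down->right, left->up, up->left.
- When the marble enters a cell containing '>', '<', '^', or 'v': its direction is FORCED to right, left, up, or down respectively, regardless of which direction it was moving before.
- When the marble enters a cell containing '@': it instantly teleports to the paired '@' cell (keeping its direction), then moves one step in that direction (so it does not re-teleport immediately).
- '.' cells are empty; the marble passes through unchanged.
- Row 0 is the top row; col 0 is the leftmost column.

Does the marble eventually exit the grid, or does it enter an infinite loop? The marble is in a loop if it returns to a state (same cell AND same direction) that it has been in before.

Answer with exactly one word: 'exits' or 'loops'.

Step 1: enter (7,7), '.' pass, move up to (6,7)
Step 2: enter (6,7), '.' pass, move up to (5,7)
Step 3: enter (5,7), '.' pass, move up to (4,7)
Step 4: enter (4,7), '.' pass, move up to (3,7)
Step 5: enter (3,7), '.' pass, move up to (2,7)
Step 6: enter (2,7), '.' pass, move up to (1,7)
Step 7: enter (1,7), '.' pass, move up to (0,7)
Step 8: enter (0,7), '<' forces up->left, move left to (0,6)
Step 9: enter (0,6), '.' pass, move left to (0,5)
Step 10: enter (0,5), '<' forces left->left, move left to (0,4)
Step 11: enter (0,4), '/' deflects left->down, move down to (1,4)
Step 12: enter (1,4), '.' pass, move down to (2,4)
Step 13: enter (2,4), '.' pass, move down to (3,4)
Step 14: enter (3,4), '.' pass, move down to (4,4)
Step 15: enter (4,4), '.' pass, move down to (5,4)
Step 16: enter (5,4), '^' forces down->up, move up to (4,4)
Step 17: enter (4,4), '.' pass, move up to (3,4)
Step 18: enter (3,4), '.' pass, move up to (2,4)
Step 19: enter (2,4), '.' pass, move up to (1,4)
Step 20: enter (1,4), '.' pass, move up to (0,4)
Step 21: enter (0,4), '/' deflects up->right, move right to (0,5)
Step 22: enter (0,5), '<' forces right->left, move left to (0,4)
Step 23: at (0,4) dir=left — LOOP DETECTED (seen before)

Answer: loops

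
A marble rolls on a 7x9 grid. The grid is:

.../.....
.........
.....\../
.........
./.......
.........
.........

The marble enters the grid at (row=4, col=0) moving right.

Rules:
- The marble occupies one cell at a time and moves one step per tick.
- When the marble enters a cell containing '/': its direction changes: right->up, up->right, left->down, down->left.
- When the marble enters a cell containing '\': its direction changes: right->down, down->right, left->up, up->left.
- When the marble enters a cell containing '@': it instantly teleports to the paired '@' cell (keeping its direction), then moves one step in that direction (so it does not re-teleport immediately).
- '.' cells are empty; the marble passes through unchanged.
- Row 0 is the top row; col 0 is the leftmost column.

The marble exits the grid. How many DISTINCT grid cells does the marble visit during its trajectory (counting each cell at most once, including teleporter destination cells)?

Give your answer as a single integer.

Step 1: enter (4,0), '.' pass, move right to (4,1)
Step 2: enter (4,1), '/' deflects right->up, move up to (3,1)
Step 3: enter (3,1), '.' pass, move up to (2,1)
Step 4: enter (2,1), '.' pass, move up to (1,1)
Step 5: enter (1,1), '.' pass, move up to (0,1)
Step 6: enter (0,1), '.' pass, move up to (-1,1)
Step 7: at (-1,1) — EXIT via top edge, pos 1
Distinct cells visited: 6 (path length 6)

Answer: 6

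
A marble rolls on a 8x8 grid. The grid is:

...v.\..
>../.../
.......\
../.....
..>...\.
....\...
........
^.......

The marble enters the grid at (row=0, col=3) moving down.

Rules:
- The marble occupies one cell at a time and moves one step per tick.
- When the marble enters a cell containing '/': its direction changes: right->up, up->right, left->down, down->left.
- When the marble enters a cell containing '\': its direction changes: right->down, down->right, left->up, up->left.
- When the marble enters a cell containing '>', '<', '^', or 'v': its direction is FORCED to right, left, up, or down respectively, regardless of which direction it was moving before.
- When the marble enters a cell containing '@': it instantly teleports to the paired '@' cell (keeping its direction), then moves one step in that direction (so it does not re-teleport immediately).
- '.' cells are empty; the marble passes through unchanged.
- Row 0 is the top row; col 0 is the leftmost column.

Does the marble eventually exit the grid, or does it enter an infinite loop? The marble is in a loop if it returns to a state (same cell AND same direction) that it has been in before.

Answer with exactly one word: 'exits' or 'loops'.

Answer: loops

Derivation:
Step 1: enter (0,3), 'v' forces down->down, move down to (1,3)
Step 2: enter (1,3), '/' deflects down->left, move left to (1,2)
Step 3: enter (1,2), '.' pass, move left to (1,1)
Step 4: enter (1,1), '.' pass, move left to (1,0)
Step 5: enter (1,0), '>' forces left->right, move right to (1,1)
Step 6: enter (1,1), '.' pass, move right to (1,2)
Step 7: enter (1,2), '.' pass, move right to (1,3)
Step 8: enter (1,3), '/' deflects right->up, move up to (0,3)
Step 9: enter (0,3), 'v' forces up->down, move down to (1,3)
Step 10: at (1,3) dir=down — LOOP DETECTED (seen before)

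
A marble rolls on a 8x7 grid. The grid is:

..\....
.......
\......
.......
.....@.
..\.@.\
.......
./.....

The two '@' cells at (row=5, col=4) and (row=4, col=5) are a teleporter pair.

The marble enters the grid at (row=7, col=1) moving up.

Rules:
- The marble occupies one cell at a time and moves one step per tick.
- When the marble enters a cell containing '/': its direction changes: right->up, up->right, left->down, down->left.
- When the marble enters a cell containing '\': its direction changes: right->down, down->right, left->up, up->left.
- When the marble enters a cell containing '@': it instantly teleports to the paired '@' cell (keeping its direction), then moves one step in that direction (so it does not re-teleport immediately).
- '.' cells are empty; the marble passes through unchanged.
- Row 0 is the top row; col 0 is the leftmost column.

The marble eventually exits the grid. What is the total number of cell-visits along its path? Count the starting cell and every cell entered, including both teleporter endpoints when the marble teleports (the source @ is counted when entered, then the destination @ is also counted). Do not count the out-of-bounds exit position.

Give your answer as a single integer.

Step 1: enter (7,1), '/' deflects up->right, move right to (7,2)
Step 2: enter (7,2), '.' pass, move right to (7,3)
Step 3: enter (7,3), '.' pass, move right to (7,4)
Step 4: enter (7,4), '.' pass, move right to (7,5)
Step 5: enter (7,5), '.' pass, move right to (7,6)
Step 6: enter (7,6), '.' pass, move right to (7,7)
Step 7: at (7,7) — EXIT via right edge, pos 7
Path length (cell visits): 6

Answer: 6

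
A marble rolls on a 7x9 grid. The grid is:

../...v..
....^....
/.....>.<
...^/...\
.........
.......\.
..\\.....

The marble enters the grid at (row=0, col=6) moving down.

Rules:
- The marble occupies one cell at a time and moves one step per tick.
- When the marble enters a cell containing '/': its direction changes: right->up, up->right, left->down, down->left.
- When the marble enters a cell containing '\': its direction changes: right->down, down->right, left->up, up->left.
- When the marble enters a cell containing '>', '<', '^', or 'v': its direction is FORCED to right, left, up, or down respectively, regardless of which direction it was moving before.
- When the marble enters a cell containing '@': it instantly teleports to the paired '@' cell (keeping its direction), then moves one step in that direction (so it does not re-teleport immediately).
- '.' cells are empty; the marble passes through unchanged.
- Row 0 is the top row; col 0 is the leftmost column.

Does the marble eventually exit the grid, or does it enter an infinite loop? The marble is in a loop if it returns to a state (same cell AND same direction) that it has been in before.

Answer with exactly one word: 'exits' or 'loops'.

Step 1: enter (0,6), 'v' forces down->down, move down to (1,6)
Step 2: enter (1,6), '.' pass, move down to (2,6)
Step 3: enter (2,6), '>' forces down->right, move right to (2,7)
Step 4: enter (2,7), '.' pass, move right to (2,8)
Step 5: enter (2,8), '<' forces right->left, move left to (2,7)
Step 6: enter (2,7), '.' pass, move left to (2,6)
Step 7: enter (2,6), '>' forces left->right, move right to (2,7)
Step 8: at (2,7) dir=right — LOOP DETECTED (seen before)

Answer: loops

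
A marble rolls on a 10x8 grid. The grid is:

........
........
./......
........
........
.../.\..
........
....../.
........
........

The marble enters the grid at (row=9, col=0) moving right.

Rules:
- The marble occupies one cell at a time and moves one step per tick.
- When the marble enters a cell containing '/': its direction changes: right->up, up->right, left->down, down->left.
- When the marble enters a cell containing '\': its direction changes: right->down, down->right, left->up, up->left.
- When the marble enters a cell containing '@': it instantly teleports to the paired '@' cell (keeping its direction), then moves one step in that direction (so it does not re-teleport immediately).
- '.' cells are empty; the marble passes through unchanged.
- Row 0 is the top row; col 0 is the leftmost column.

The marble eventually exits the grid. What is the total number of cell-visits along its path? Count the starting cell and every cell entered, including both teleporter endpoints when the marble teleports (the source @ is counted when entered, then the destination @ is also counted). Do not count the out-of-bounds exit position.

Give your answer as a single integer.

Step 1: enter (9,0), '.' pass, move right to (9,1)
Step 2: enter (9,1), '.' pass, move right to (9,2)
Step 3: enter (9,2), '.' pass, move right to (9,3)
Step 4: enter (9,3), '.' pass, move right to (9,4)
Step 5: enter (9,4), '.' pass, move right to (9,5)
Step 6: enter (9,5), '.' pass, move right to (9,6)
Step 7: enter (9,6), '.' pass, move right to (9,7)
Step 8: enter (9,7), '.' pass, move right to (9,8)
Step 9: at (9,8) — EXIT via right edge, pos 9
Path length (cell visits): 8

Answer: 8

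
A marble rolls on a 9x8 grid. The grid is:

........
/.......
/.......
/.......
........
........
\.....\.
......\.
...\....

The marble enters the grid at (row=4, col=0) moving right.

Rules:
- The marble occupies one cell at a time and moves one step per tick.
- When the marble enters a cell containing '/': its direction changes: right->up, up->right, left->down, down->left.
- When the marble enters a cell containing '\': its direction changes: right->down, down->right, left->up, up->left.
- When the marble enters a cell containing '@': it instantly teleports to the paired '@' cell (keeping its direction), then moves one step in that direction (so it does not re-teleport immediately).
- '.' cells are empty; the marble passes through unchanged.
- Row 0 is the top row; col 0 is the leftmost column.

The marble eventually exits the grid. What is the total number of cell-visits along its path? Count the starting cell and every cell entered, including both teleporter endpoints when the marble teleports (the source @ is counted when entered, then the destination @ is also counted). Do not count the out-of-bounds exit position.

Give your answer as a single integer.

Answer: 8

Derivation:
Step 1: enter (4,0), '.' pass, move right to (4,1)
Step 2: enter (4,1), '.' pass, move right to (4,2)
Step 3: enter (4,2), '.' pass, move right to (4,3)
Step 4: enter (4,3), '.' pass, move right to (4,4)
Step 5: enter (4,4), '.' pass, move right to (4,5)
Step 6: enter (4,5), '.' pass, move right to (4,6)
Step 7: enter (4,6), '.' pass, move right to (4,7)
Step 8: enter (4,7), '.' pass, move right to (4,8)
Step 9: at (4,8) — EXIT via right edge, pos 4
Path length (cell visits): 8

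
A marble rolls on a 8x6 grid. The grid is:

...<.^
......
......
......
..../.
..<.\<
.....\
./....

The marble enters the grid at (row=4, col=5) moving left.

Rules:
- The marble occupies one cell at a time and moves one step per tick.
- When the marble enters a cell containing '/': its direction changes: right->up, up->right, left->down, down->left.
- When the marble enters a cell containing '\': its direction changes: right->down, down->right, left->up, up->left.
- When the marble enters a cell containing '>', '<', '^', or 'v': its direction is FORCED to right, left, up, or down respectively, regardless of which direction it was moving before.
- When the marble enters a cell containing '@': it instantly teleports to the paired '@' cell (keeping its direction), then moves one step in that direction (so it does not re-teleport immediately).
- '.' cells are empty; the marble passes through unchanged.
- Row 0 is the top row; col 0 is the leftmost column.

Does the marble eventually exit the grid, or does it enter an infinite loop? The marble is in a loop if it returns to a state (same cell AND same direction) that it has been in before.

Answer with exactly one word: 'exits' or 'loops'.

Step 1: enter (4,5), '.' pass, move left to (4,4)
Step 2: enter (4,4), '/' deflects left->down, move down to (5,4)
Step 3: enter (5,4), '\' deflects down->right, move right to (5,5)
Step 4: enter (5,5), '<' forces right->left, move left to (5,4)
Step 5: enter (5,4), '\' deflects left->up, move up to (4,4)
Step 6: enter (4,4), '/' deflects up->right, move right to (4,5)
Step 7: enter (4,5), '.' pass, move right to (4,6)
Step 8: at (4,6) — EXIT via right edge, pos 4

Answer: exits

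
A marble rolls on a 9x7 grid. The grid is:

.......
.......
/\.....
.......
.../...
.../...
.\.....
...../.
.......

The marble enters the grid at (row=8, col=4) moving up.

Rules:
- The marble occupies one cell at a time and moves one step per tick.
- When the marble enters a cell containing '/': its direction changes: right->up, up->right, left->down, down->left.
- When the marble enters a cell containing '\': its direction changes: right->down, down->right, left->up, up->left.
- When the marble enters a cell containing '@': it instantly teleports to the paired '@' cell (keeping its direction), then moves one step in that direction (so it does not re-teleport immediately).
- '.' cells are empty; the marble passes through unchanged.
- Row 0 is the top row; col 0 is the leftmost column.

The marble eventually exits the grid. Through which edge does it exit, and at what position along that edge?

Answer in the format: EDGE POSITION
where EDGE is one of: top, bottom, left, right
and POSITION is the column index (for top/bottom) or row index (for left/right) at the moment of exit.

Step 1: enter (8,4), '.' pass, move up to (7,4)
Step 2: enter (7,4), '.' pass, move up to (6,4)
Step 3: enter (6,4), '.' pass, move up to (5,4)
Step 4: enter (5,4), '.' pass, move up to (4,4)
Step 5: enter (4,4), '.' pass, move up to (3,4)
Step 6: enter (3,4), '.' pass, move up to (2,4)
Step 7: enter (2,4), '.' pass, move up to (1,4)
Step 8: enter (1,4), '.' pass, move up to (0,4)
Step 9: enter (0,4), '.' pass, move up to (-1,4)
Step 10: at (-1,4) — EXIT via top edge, pos 4

Answer: top 4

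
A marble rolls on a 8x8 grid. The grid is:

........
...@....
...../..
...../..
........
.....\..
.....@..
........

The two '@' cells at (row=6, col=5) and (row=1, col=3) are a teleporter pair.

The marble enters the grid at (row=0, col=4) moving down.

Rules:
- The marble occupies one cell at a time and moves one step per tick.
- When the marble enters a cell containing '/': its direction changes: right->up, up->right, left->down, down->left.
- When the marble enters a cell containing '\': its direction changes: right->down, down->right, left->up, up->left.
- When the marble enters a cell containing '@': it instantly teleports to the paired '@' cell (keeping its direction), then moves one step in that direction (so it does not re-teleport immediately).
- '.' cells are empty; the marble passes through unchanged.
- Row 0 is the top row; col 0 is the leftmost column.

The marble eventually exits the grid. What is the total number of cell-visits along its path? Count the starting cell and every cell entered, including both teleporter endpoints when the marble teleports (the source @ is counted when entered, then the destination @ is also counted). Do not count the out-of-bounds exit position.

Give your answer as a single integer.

Answer: 8

Derivation:
Step 1: enter (0,4), '.' pass, move down to (1,4)
Step 2: enter (1,4), '.' pass, move down to (2,4)
Step 3: enter (2,4), '.' pass, move down to (3,4)
Step 4: enter (3,4), '.' pass, move down to (4,4)
Step 5: enter (4,4), '.' pass, move down to (5,4)
Step 6: enter (5,4), '.' pass, move down to (6,4)
Step 7: enter (6,4), '.' pass, move down to (7,4)
Step 8: enter (7,4), '.' pass, move down to (8,4)
Step 9: at (8,4) — EXIT via bottom edge, pos 4
Path length (cell visits): 8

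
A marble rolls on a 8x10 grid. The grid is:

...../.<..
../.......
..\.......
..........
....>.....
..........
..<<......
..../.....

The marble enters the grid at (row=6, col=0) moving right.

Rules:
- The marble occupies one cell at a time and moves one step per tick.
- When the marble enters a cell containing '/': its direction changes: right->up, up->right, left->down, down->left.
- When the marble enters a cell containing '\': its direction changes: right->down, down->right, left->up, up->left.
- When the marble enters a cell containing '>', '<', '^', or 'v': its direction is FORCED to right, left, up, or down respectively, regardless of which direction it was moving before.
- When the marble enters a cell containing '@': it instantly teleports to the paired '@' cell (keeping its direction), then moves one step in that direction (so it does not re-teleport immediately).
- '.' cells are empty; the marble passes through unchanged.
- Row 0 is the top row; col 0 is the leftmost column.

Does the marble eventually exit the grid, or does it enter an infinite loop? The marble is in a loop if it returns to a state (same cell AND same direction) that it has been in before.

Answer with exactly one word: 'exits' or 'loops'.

Step 1: enter (6,0), '.' pass, move right to (6,1)
Step 2: enter (6,1), '.' pass, move right to (6,2)
Step 3: enter (6,2), '<' forces right->left, move left to (6,1)
Step 4: enter (6,1), '.' pass, move left to (6,0)
Step 5: enter (6,0), '.' pass, move left to (6,-1)
Step 6: at (6,-1) — EXIT via left edge, pos 6

Answer: exits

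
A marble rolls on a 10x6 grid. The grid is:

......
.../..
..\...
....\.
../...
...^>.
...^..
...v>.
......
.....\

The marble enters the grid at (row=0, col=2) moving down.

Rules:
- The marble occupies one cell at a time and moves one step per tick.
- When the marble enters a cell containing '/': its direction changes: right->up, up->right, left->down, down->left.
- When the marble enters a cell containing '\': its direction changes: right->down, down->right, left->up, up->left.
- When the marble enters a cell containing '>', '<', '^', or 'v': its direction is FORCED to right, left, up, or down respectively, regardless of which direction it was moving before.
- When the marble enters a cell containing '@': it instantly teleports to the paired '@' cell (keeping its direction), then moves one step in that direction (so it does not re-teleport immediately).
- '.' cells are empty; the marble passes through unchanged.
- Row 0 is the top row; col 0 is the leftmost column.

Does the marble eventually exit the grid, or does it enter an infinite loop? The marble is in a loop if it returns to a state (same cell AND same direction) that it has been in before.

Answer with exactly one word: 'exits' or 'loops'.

Answer: exits

Derivation:
Step 1: enter (0,2), '.' pass, move down to (1,2)
Step 2: enter (1,2), '.' pass, move down to (2,2)
Step 3: enter (2,2), '\' deflects down->right, move right to (2,3)
Step 4: enter (2,3), '.' pass, move right to (2,4)
Step 5: enter (2,4), '.' pass, move right to (2,5)
Step 6: enter (2,5), '.' pass, move right to (2,6)
Step 7: at (2,6) — EXIT via right edge, pos 2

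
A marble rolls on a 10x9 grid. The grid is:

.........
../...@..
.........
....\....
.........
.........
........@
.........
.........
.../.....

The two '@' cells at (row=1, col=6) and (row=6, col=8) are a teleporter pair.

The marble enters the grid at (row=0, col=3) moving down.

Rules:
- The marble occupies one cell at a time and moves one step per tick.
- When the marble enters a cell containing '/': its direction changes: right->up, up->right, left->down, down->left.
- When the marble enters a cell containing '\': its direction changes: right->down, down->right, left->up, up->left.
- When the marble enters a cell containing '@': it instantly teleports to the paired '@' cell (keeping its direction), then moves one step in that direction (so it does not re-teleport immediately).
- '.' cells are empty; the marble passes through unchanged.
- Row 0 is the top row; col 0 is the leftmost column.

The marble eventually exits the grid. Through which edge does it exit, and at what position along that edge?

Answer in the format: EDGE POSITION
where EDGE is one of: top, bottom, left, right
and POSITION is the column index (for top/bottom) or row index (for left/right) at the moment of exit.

Answer: left 9

Derivation:
Step 1: enter (0,3), '.' pass, move down to (1,3)
Step 2: enter (1,3), '.' pass, move down to (2,3)
Step 3: enter (2,3), '.' pass, move down to (3,3)
Step 4: enter (3,3), '.' pass, move down to (4,3)
Step 5: enter (4,3), '.' pass, move down to (5,3)
Step 6: enter (5,3), '.' pass, move down to (6,3)
Step 7: enter (6,3), '.' pass, move down to (7,3)
Step 8: enter (7,3), '.' pass, move down to (8,3)
Step 9: enter (8,3), '.' pass, move down to (9,3)
Step 10: enter (9,3), '/' deflects down->left, move left to (9,2)
Step 11: enter (9,2), '.' pass, move left to (9,1)
Step 12: enter (9,1), '.' pass, move left to (9,0)
Step 13: enter (9,0), '.' pass, move left to (9,-1)
Step 14: at (9,-1) — EXIT via left edge, pos 9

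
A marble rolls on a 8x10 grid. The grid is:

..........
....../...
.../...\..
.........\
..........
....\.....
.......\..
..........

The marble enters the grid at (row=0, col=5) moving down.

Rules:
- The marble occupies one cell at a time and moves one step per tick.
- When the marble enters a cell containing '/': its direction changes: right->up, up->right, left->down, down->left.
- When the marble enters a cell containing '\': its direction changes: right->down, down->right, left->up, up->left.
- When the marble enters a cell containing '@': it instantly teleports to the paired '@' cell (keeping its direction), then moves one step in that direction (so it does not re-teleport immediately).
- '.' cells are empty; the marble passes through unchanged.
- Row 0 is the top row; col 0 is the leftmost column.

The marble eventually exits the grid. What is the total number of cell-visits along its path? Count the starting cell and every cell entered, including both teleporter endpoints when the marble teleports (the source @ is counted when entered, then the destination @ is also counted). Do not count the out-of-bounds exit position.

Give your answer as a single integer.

Step 1: enter (0,5), '.' pass, move down to (1,5)
Step 2: enter (1,5), '.' pass, move down to (2,5)
Step 3: enter (2,5), '.' pass, move down to (3,5)
Step 4: enter (3,5), '.' pass, move down to (4,5)
Step 5: enter (4,5), '.' pass, move down to (5,5)
Step 6: enter (5,5), '.' pass, move down to (6,5)
Step 7: enter (6,5), '.' pass, move down to (7,5)
Step 8: enter (7,5), '.' pass, move down to (8,5)
Step 9: at (8,5) — EXIT via bottom edge, pos 5
Path length (cell visits): 8

Answer: 8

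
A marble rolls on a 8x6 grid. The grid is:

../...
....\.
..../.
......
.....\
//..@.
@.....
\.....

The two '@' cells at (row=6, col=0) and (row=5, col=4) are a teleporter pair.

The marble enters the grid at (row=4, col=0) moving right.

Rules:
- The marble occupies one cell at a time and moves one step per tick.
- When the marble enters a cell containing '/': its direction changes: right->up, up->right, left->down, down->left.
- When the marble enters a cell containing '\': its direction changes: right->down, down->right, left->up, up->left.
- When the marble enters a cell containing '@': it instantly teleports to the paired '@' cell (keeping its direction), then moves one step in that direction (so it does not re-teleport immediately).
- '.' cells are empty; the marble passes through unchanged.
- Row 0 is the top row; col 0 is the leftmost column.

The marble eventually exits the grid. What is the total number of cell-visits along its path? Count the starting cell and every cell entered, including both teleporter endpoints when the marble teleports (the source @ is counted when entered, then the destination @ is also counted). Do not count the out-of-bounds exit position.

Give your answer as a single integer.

Answer: 9

Derivation:
Step 1: enter (4,0), '.' pass, move right to (4,1)
Step 2: enter (4,1), '.' pass, move right to (4,2)
Step 3: enter (4,2), '.' pass, move right to (4,3)
Step 4: enter (4,3), '.' pass, move right to (4,4)
Step 5: enter (4,4), '.' pass, move right to (4,5)
Step 6: enter (4,5), '\' deflects right->down, move down to (5,5)
Step 7: enter (5,5), '.' pass, move down to (6,5)
Step 8: enter (6,5), '.' pass, move down to (7,5)
Step 9: enter (7,5), '.' pass, move down to (8,5)
Step 10: at (8,5) — EXIT via bottom edge, pos 5
Path length (cell visits): 9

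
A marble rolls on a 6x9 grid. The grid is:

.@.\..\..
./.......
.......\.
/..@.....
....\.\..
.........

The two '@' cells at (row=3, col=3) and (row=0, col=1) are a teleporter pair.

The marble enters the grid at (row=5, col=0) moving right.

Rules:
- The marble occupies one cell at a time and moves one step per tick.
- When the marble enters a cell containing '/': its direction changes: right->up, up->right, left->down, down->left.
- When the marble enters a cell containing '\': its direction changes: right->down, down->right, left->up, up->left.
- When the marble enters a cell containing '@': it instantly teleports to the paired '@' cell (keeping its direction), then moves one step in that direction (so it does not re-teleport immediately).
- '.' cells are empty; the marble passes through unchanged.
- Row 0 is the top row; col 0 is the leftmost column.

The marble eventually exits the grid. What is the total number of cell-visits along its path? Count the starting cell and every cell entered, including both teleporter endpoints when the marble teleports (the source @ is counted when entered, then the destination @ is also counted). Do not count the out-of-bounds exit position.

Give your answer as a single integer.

Answer: 9

Derivation:
Step 1: enter (5,0), '.' pass, move right to (5,1)
Step 2: enter (5,1), '.' pass, move right to (5,2)
Step 3: enter (5,2), '.' pass, move right to (5,3)
Step 4: enter (5,3), '.' pass, move right to (5,4)
Step 5: enter (5,4), '.' pass, move right to (5,5)
Step 6: enter (5,5), '.' pass, move right to (5,6)
Step 7: enter (5,6), '.' pass, move right to (5,7)
Step 8: enter (5,7), '.' pass, move right to (5,8)
Step 9: enter (5,8), '.' pass, move right to (5,9)
Step 10: at (5,9) — EXIT via right edge, pos 5
Path length (cell visits): 9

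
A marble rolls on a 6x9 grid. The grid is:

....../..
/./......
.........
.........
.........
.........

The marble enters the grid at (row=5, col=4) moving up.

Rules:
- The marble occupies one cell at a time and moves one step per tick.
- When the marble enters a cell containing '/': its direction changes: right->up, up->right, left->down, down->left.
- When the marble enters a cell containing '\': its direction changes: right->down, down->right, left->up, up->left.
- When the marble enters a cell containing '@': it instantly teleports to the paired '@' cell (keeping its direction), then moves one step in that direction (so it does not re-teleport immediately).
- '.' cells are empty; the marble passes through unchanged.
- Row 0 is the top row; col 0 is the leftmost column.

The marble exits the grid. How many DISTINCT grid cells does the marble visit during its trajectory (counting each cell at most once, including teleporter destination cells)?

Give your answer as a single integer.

Answer: 6

Derivation:
Step 1: enter (5,4), '.' pass, move up to (4,4)
Step 2: enter (4,4), '.' pass, move up to (3,4)
Step 3: enter (3,4), '.' pass, move up to (2,4)
Step 4: enter (2,4), '.' pass, move up to (1,4)
Step 5: enter (1,4), '.' pass, move up to (0,4)
Step 6: enter (0,4), '.' pass, move up to (-1,4)
Step 7: at (-1,4) — EXIT via top edge, pos 4
Distinct cells visited: 6 (path length 6)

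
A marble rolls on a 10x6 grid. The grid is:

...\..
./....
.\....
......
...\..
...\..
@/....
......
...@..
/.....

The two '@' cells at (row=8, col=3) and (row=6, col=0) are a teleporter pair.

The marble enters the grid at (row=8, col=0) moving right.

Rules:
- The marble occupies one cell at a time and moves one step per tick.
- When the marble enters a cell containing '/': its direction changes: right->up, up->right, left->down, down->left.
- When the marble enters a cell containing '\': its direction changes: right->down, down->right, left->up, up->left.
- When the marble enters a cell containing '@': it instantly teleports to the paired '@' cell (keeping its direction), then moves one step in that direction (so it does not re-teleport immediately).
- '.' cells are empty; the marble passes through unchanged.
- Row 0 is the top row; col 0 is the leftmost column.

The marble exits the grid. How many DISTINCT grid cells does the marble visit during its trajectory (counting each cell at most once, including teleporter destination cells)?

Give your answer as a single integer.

Step 1: enter (8,0), '.' pass, move right to (8,1)
Step 2: enter (8,1), '.' pass, move right to (8,2)
Step 3: enter (8,2), '.' pass, move right to (8,3)
Step 4: enter (8,3), '@' teleport (8,3)->(6,0), also enter (6,0), move right to (6,1)
Step 5: enter (6,1), '/' deflects right->up, move up to (5,1)
Step 6: enter (5,1), '.' pass, move up to (4,1)
Step 7: enter (4,1), '.' pass, move up to (3,1)
Step 8: enter (3,1), '.' pass, move up to (2,1)
Step 9: enter (2,1), '\' deflects up->left, move left to (2,0)
Step 10: enter (2,0), '.' pass, move left to (2,-1)
Step 11: at (2,-1) — EXIT via left edge, pos 2
Distinct cells visited: 11 (path length 11)

Answer: 11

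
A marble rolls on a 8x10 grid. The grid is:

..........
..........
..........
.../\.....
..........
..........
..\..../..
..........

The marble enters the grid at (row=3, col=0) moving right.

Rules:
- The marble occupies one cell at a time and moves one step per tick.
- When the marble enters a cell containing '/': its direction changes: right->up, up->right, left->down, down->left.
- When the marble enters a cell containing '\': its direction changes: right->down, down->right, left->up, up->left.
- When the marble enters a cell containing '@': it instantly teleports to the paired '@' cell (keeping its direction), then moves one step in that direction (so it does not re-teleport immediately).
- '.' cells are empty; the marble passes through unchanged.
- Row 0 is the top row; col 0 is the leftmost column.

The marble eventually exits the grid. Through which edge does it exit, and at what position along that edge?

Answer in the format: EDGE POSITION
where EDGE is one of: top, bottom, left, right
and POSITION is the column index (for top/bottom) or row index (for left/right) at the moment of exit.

Step 1: enter (3,0), '.' pass, move right to (3,1)
Step 2: enter (3,1), '.' pass, move right to (3,2)
Step 3: enter (3,2), '.' pass, move right to (3,3)
Step 4: enter (3,3), '/' deflects right->up, move up to (2,3)
Step 5: enter (2,3), '.' pass, move up to (1,3)
Step 6: enter (1,3), '.' pass, move up to (0,3)
Step 7: enter (0,3), '.' pass, move up to (-1,3)
Step 8: at (-1,3) — EXIT via top edge, pos 3

Answer: top 3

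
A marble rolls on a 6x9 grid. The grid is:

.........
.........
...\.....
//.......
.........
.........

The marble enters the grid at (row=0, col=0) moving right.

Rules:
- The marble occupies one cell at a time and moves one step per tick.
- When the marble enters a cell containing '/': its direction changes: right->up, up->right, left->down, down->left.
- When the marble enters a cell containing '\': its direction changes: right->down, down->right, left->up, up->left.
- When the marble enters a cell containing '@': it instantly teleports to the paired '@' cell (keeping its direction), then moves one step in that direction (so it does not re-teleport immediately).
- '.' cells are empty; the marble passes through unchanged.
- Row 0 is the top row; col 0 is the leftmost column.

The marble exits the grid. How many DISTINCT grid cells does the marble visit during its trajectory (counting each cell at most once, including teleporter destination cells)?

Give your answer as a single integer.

Answer: 9

Derivation:
Step 1: enter (0,0), '.' pass, move right to (0,1)
Step 2: enter (0,1), '.' pass, move right to (0,2)
Step 3: enter (0,2), '.' pass, move right to (0,3)
Step 4: enter (0,3), '.' pass, move right to (0,4)
Step 5: enter (0,4), '.' pass, move right to (0,5)
Step 6: enter (0,5), '.' pass, move right to (0,6)
Step 7: enter (0,6), '.' pass, move right to (0,7)
Step 8: enter (0,7), '.' pass, move right to (0,8)
Step 9: enter (0,8), '.' pass, move right to (0,9)
Step 10: at (0,9) — EXIT via right edge, pos 0
Distinct cells visited: 9 (path length 9)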